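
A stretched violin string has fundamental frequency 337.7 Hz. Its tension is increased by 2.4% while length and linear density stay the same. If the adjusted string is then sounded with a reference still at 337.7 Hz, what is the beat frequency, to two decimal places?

For a string, f ∝ √T, so the new frequency is 337.7·√1.024 = 341.7284 Hz.
f_beat = |341.7284 − 337.7| = 4.03 Hz.

4.03 Hz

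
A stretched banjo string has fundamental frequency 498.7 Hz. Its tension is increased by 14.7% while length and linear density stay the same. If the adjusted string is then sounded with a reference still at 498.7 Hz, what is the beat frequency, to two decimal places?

35.40 Hz

For a string, f ∝ √T, so the new frequency is 498.7·√1.147 = 534.0982 Hz.
f_beat = |534.0982 − 498.7| = 35.40 Hz.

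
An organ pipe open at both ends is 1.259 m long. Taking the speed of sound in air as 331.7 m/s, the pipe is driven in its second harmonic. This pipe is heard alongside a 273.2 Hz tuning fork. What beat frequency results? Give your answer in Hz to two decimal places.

9.74 Hz

Open pipe: f_n = n·v/(2L) = 2·331.7/(2·1.259) = 263.4631 Hz.
f_beat = |263.4631 − 273.2| = 9.74 Hz.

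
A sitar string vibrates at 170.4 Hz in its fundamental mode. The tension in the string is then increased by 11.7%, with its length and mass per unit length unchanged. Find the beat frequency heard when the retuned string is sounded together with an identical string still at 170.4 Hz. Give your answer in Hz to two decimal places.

For a string, f ∝ √T, so the new frequency is 170.4·√1.117 = 180.0927 Hz.
f_beat = |180.0927 − 170.4| = 9.69 Hz.

9.69 Hz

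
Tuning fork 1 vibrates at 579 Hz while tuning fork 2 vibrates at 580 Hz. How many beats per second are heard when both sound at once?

1 Hz

f_beat = |f₁ − f₂|.
|579 − 580| = 1 Hz.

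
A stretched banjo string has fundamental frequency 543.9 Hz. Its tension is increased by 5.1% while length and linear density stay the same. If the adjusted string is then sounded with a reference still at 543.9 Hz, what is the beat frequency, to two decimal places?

13.70 Hz

For a string, f ∝ √T, so the new frequency is 543.9·√1.051 = 557.5970 Hz.
f_beat = |557.5970 − 543.9| = 13.70 Hz.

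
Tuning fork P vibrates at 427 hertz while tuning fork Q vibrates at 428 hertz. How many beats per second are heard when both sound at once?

1 Hz

The beat frequency equals the magnitude of the frequency difference.
|427 − 428| = 1 Hz.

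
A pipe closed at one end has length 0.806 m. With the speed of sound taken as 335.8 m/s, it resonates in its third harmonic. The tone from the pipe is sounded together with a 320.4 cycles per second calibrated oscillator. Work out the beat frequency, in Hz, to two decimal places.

Closed pipe (odd harmonics): f_n = n·v/(4L) = 3·335.8/(4·0.806) = 312.4690 Hz.
f_beat = |312.4690 − 320.4| = 7.93 Hz.

7.93 Hz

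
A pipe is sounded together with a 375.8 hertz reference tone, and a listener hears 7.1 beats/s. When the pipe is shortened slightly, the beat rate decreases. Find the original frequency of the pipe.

|f − 375.8| = 7.1, so the pipe was at either 368.7 Hz or 382.9 Hz.
A shorter pipe has a higher fundamental; the adjustment raises the pipe's frequency.
The beat rate fell, so the adjustment moved the pipe toward 375.8 Hz — it must have started below the reference.

368.7 Hz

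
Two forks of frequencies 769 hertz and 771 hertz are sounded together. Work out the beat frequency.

f_beat = |f₁ − f₂|.
|769 − 771| = 2 Hz.

2 Hz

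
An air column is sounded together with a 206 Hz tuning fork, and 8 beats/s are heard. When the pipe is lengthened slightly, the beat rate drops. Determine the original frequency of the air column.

|f − 206| = 8, so the air column was at either 198 Hz or 214 Hz.
A longer pipe has a lower fundamental; the adjustment lowers the air column's frequency.
The beat rate fell, so the adjustment moved the air column toward 206 Hz — it must have started above the reference.

214 Hz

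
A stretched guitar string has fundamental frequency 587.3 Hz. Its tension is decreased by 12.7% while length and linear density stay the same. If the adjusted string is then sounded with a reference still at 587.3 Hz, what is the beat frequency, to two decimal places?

38.56 Hz

For a string, f ∝ √T, so the new frequency is 587.3·√0.873 = 548.7406 Hz.
f_beat = |548.7406 − 587.3| = 38.56 Hz.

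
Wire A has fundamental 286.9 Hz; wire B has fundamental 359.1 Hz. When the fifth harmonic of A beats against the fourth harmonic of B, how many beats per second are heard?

1.9 Hz

Fifth harmonic of the first: 5·286.9 = 1434.5 Hz.
Fourth harmonic of the second: 4·359.1 = 1436.4 Hz.
f_beat = |1434.5 − 1436.4| = 1.9 Hz.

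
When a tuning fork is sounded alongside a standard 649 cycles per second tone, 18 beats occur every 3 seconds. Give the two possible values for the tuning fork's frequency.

Beat frequency = 18/3 = 6 Hz.
|f − 649| = 6, so f = 649 ± 6.

643 Hz or 655 Hz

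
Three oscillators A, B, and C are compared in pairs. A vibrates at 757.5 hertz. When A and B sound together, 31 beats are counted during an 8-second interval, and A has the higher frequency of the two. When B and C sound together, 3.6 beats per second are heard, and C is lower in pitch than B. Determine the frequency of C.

A–B: Beat frequency = 31/8 = 3.875 Hz.
B is below A, so f_B = 757.5 − 3.875 = 753.625 Hz.
C is below B, so f_C = 753.625 − 3.6 = 750.025 Hz.

750.025 Hz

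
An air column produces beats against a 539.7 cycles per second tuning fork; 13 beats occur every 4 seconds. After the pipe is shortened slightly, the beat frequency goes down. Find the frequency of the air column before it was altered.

Beat frequency = 13/4 = 3.25 Hz.
|f − 539.7| = 3.25, so the air column was at either 536.45 Hz or 542.95 Hz.
A shorter pipe has a higher fundamental; the adjustment raises the air column's frequency.
The beat rate fell, so the adjustment moved the air column toward 539.7 Hz — it must have started below the reference.

536.45 Hz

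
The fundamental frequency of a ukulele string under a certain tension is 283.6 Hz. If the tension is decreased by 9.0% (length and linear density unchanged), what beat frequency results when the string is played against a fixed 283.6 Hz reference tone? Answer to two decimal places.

For a string, f ∝ √T, so the new frequency is 283.6·√0.910 = 270.5372 Hz.
f_beat = |270.5372 − 283.6| = 13.06 Hz.

13.06 Hz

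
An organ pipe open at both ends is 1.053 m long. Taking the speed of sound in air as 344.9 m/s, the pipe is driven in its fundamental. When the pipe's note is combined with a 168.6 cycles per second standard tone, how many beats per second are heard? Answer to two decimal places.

Open pipe: f_n = n·v/(2L) = 1·344.9/(2·1.053) = 163.7702 Hz.
f_beat = |163.7702 − 168.6| = 4.83 Hz.

4.83 Hz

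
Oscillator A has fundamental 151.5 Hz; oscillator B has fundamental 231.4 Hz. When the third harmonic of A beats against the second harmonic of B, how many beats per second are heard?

Third harmonic of the first: 3·151.5 = 454.5 Hz.
Second harmonic of the second: 2·231.4 = 462.8 Hz.
f_beat = |454.5 − 462.8| = 8.3 Hz.

8.3 Hz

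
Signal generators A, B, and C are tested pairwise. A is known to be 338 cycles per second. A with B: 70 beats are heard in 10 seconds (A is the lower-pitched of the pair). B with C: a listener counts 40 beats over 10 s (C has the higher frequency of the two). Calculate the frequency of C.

349 Hz

A–B: Beat frequency = 70/10 = 7 Hz.
B is above A, so f_B = 338 + 7 = 345 Hz.
B–C: Beat frequency = 40/10 = 4 Hz.
C is above B, so f_C = 345 + 4 = 349 Hz.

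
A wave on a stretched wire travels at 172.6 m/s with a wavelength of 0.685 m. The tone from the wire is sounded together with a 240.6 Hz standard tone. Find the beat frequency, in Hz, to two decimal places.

Source frequency f = v/λ = 172.6/0.685 = 251.9708 Hz.
f_beat = |251.9708 − 240.6| = 11.37 Hz.

11.37 Hz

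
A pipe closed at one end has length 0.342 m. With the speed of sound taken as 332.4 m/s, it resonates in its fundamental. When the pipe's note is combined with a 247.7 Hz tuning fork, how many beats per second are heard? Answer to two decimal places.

4.72 Hz

Closed pipe (odd harmonics): f_n = n·v/(4L) = 1·332.4/(4·0.342) = 242.9825 Hz.
f_beat = |242.9825 − 247.7| = 4.72 Hz.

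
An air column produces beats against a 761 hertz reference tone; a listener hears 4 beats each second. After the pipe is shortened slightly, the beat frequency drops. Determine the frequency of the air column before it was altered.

|f − 761| = 4, so the air column was at either 757 Hz or 765 Hz.
A shorter pipe has a higher fundamental; the adjustment raises the air column's frequency.
The beat rate fell, so the adjustment moved the air column toward 761 Hz — it must have started below the reference.

757 Hz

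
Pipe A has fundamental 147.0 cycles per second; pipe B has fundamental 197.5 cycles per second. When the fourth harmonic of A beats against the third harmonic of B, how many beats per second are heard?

Fourth harmonic of the first: 4·147.0 = 588.0 Hz.
Third harmonic of the second: 3·197.5 = 592.5 Hz.
f_beat = |588.0 − 592.5| = 4.5 Hz.

4.5 Hz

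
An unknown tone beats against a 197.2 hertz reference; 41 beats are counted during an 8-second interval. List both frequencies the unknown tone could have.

Beat frequency = 41/8 = 5.125 Hz.
|f − 197.2| = 5.125, so f = 197.2 ± 5.125.

192.075 Hz or 202.325 Hz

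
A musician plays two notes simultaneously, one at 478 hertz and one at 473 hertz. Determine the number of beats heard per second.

5 Hz

Beats arise from superposition of two nearby frequencies; the beat rate is |f₁ − f₂|.
|478 − 473| = 5 Hz.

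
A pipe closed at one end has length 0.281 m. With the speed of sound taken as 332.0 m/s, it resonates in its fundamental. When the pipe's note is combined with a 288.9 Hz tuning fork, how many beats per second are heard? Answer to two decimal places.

Closed pipe (odd harmonics): f_n = n·v/(4L) = 1·332.0/(4·0.281) = 295.3737 Hz.
f_beat = |295.3737 − 288.9| = 6.47 Hz.

6.47 Hz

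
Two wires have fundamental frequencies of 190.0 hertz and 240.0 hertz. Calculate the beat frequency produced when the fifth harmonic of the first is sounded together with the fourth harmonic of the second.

Fifth harmonic of the first: 5·190.0 = 950.0 Hz.
Fourth harmonic of the second: 4·240.0 = 960.0 Hz.
f_beat = |950.0 − 960.0| = 10.0 Hz.

10.0 Hz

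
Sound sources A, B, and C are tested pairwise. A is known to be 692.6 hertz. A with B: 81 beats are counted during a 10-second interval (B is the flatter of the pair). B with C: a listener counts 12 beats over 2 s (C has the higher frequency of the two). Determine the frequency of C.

690.5 Hz

A–B: Beat frequency = 81/10 = 8.1 Hz.
B is below A, so f_B = 692.6 − 8.1 = 684.5 Hz.
B–C: Beat frequency = 12/2 = 6 Hz.
C is above B, so f_C = 684.5 + 6 = 690.5 Hz.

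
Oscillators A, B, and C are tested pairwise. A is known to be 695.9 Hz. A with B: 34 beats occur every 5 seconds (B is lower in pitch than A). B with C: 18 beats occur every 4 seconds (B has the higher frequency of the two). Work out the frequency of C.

684.6 Hz

A–B: Beat frequency = 34/5 = 6.8 Hz.
B is below A, so f_B = 695.9 − 6.8 = 689.1 Hz.
B–C: Beat frequency = 18/4 = 4.5 Hz.
C is below B, so f_C = 689.1 − 4.5 = 684.6 Hz.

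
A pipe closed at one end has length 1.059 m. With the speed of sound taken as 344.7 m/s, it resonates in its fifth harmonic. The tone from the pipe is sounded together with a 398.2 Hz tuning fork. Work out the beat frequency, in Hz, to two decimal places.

Closed pipe (odd harmonics): f_n = n·v/(4L) = 5·344.7/(4·1.059) = 406.8697 Hz.
f_beat = |406.8697 − 398.2| = 8.67 Hz.

8.67 Hz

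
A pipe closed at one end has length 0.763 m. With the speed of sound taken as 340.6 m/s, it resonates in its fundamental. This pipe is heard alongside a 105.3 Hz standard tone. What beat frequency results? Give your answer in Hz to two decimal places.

6.30 Hz

Closed pipe (odd harmonics): f_n = n·v/(4L) = 1·340.6/(4·0.763) = 111.5990 Hz.
f_beat = |111.5990 − 105.3| = 6.30 Hz.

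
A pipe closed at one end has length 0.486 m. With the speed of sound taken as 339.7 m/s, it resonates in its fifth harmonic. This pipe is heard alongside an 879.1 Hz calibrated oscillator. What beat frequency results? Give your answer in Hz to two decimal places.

Closed pipe (odd harmonics): f_n = n·v/(4L) = 5·339.7/(4·0.486) = 873.7140 Hz.
f_beat = |873.7140 − 879.1| = 5.39 Hz.

5.39 Hz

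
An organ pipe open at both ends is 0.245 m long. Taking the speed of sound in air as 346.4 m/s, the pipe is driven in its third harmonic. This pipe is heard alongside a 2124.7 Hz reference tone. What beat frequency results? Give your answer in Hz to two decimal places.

Open pipe: f_n = n·v/(2L) = 3·346.4/(2·0.245) = 2120.8163 Hz.
f_beat = |2120.8163 − 2124.7| = 3.88 Hz.

3.88 Hz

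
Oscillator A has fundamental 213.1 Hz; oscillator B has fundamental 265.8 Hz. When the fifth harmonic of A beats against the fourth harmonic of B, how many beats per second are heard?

Fifth harmonic of the first: 5·213.1 = 1065.5 Hz.
Fourth harmonic of the second: 4·265.8 = 1063.2 Hz.
f_beat = |1065.5 − 1063.2| = 2.3 Hz.

2.3 Hz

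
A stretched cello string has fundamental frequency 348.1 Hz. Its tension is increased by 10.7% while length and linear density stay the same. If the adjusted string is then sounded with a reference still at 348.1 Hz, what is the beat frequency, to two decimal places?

For a string, f ∝ √T, so the new frequency is 348.1·√1.107 = 366.2502 Hz.
f_beat = |366.2502 − 348.1| = 18.15 Hz.

18.15 Hz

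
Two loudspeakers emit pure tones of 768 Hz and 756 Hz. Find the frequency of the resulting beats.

f_beat = |f₁ − f₂|.
|768 − 756| = 12 Hz.

12 Hz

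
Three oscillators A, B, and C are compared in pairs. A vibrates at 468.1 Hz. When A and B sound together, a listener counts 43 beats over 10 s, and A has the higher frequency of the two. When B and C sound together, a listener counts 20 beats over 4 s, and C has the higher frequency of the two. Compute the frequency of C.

A–B: Beat frequency = 43/10 = 4.3 Hz.
B is below A, so f_B = 468.1 − 4.3 = 463.8 Hz.
B–C: Beat frequency = 20/4 = 5 Hz.
C is above B, so f_C = 463.8 + 5 = 468.8 Hz.

468.8 Hz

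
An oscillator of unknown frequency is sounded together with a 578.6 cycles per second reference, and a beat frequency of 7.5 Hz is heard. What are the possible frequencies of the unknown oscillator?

|f − 578.6| = 7.5, so f = 578.6 ± 7.5.

571.1 Hz or 586.1 Hz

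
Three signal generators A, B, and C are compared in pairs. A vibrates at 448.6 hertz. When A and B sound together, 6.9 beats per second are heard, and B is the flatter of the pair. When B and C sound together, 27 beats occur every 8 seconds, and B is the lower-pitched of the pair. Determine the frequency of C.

B is below A, so f_B = 448.6 − 6.9 = 441.7 Hz.
B–C: Beat frequency = 27/8 = 3.375 Hz.
C is above B, so f_C = 441.7 + 3.375 = 445.075 Hz.

445.075 Hz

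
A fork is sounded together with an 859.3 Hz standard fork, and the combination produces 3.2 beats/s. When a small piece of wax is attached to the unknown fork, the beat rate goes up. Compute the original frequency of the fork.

856.1 Hz

|f − 859.3| = 3.2, so the fork was at either 856.1 Hz or 862.5 Hz.
Loading a fork with wax lowers its frequency; the adjustment lowers the fork's frequency.
The beat rate rose, so the adjustment moved the fork further from 859.3 Hz — it was already below the reference.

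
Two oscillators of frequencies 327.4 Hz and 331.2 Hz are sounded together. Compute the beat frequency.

Beats arise from superposition of two nearby frequencies; the beat rate is |f₁ − f₂|.
|327.4 − 331.2| = 3.8 Hz.

3.8 Hz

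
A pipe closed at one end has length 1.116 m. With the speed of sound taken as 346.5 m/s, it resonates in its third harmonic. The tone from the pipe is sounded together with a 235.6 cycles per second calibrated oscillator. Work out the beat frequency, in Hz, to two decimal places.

Closed pipe (odd harmonics): f_n = n·v/(4L) = 3·346.5/(4·1.116) = 232.8629 Hz.
f_beat = |232.8629 − 235.6| = 2.74 Hz.

2.74 Hz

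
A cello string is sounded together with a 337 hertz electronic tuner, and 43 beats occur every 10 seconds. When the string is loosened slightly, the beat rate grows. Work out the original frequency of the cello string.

332.7 Hz

Beat frequency = 43/10 = 4.3 Hz.
|f − 337| = 4.3, so the cello string was at either 332.7 Hz or 341.3 Hz.
Reducing tension lowers a string's frequency; the adjustment lowers the cello string's frequency.
The beat rate rose, so the adjustment moved the cello string further from 337 Hz — it was already below the reference.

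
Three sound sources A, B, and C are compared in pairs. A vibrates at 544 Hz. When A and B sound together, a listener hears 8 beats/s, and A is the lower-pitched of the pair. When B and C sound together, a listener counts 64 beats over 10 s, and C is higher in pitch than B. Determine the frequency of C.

558.4 Hz

B is above A, so f_B = 544 + 8 = 552 Hz.
B–C: Beat frequency = 64/10 = 6.4 Hz.
C is above B, so f_C = 552 + 6.4 = 558.4 Hz.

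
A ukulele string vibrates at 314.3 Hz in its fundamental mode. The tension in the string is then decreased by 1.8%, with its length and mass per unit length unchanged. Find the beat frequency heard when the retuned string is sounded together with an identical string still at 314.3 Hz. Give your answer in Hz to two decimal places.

For a string, f ∝ √T, so the new frequency is 314.3·√0.982 = 311.4585 Hz.
f_beat = |311.4585 − 314.3| = 2.84 Hz.

2.84 Hz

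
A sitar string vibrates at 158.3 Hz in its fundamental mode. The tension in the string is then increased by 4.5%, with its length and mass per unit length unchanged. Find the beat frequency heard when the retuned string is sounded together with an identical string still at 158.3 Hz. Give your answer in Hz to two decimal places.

For a string, f ∝ √T, so the new frequency is 158.3·√1.045 = 161.8226 Hz.
f_beat = |161.8226 − 158.3| = 3.52 Hz.

3.52 Hz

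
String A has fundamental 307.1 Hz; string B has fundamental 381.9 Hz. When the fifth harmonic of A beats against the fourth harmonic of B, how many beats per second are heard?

7.9 Hz

Fifth harmonic of the first: 5·307.1 = 1535.5 Hz.
Fourth harmonic of the second: 4·381.9 = 1527.6 Hz.
f_beat = |1535.5 − 1527.6| = 7.9 Hz.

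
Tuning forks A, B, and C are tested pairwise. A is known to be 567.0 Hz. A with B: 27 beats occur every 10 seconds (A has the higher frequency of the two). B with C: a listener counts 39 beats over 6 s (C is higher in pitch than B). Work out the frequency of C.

570.8 Hz

A–B: Beat frequency = 27/10 = 2.7 Hz.
B is below A, so f_B = 567.0 − 2.7 = 564.3 Hz.
B–C: Beat frequency = 39/6 = 6.5 Hz.
C is above B, so f_C = 564.3 + 6.5 = 570.8 Hz.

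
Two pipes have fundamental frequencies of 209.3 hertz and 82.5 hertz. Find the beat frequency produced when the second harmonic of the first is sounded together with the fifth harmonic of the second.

Second harmonic of the first: 2·209.3 = 418.6 Hz.
Fifth harmonic of the second: 5·82.5 = 412.5 Hz.
f_beat = |418.6 − 412.5| = 6.1 Hz.

6.1 Hz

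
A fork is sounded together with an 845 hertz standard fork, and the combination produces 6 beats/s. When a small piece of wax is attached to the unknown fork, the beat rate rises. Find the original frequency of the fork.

|f − 845| = 6, so the fork was at either 839 Hz or 851 Hz.
Loading a fork with wax lowers its frequency; the adjustment lowers the fork's frequency.
The beat rate rose, so the adjustment moved the fork further from 845 Hz — it was already below the reference.

839 Hz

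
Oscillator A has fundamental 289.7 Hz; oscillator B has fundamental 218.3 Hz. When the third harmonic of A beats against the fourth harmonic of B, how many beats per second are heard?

4.1 Hz

Third harmonic of the first: 3·289.7 = 869.1 Hz.
Fourth harmonic of the second: 4·218.3 = 873.2 Hz.
f_beat = |869.1 − 873.2| = 4.1 Hz.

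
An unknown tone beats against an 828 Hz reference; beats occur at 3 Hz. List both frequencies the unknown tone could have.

|f − 828| = 3, so f = 828 ± 3.

825 Hz or 831 Hz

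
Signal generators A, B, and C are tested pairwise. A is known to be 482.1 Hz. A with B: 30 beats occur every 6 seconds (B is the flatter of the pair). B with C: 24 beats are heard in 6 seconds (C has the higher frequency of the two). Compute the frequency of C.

A–B: Beat frequency = 30/6 = 5 Hz.
B is below A, so f_B = 482.1 − 5 = 477.1 Hz.
B–C: Beat frequency = 24/6 = 4 Hz.
C is above B, so f_C = 477.1 + 4 = 481.1 Hz.

481.1 Hz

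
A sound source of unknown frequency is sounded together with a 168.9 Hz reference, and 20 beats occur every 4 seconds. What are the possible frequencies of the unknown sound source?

163.9 Hz or 173.9 Hz

Beat frequency = 20/4 = 5 Hz.
|f − 168.9| = 5, so f = 168.9 ± 5.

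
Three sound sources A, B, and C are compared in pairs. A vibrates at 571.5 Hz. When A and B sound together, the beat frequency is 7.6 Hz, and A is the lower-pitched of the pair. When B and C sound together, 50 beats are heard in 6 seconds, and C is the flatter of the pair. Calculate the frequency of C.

B is above A, so f_B = 571.5 + 7.6 = 579.1 Hz.
B–C: Beat frequency = 50/6 = 8.3333 Hz.
C is below B, so f_C = 579.1 − 8.3333 = 570.7667 Hz.

570.7667 Hz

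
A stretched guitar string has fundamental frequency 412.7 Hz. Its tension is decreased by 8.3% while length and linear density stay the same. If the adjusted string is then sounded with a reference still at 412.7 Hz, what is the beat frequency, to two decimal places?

17.50 Hz

For a string, f ∝ √T, so the new frequency is 412.7·√0.917 = 395.2020 Hz.
f_beat = |395.2020 − 412.7| = 17.50 Hz.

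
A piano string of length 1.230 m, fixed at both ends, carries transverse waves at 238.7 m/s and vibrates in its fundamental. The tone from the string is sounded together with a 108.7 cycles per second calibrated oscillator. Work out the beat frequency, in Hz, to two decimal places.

11.67 Hz

For a string fixed at both ends, f_n = n·v/(2L) = 1·238.7/(2·1.230) = 97.0325 Hz.
f_beat = |97.0325 − 108.7| = 11.67 Hz.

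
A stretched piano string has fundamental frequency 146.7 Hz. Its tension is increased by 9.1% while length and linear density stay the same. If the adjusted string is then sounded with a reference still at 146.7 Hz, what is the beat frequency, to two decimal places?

6.53 Hz

For a string, f ∝ √T, so the new frequency is 146.7·√1.091 = 153.2295 Hz.
f_beat = |153.2295 − 146.7| = 6.53 Hz.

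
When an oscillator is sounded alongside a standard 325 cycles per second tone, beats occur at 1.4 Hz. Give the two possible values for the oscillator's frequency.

|f − 325| = 1.4, so f = 325 ± 1.4.

323.6 Hz or 326.4 Hz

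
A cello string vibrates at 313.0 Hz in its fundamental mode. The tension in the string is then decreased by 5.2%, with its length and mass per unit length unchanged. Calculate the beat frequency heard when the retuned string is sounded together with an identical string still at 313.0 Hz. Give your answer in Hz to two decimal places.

8.25 Hz

For a string, f ∝ √T, so the new frequency is 313.0·√0.948 = 304.7534 Hz.
f_beat = |304.7534 − 313.0| = 8.25 Hz.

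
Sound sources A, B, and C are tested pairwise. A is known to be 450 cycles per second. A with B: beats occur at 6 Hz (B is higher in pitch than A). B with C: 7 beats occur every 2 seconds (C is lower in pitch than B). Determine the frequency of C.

452.5 Hz

B is above A, so f_B = 450 + 6 = 456 Hz.
B–C: Beat frequency = 7/2 = 3.5 Hz.
C is below B, so f_C = 456 − 3.5 = 452.5 Hz.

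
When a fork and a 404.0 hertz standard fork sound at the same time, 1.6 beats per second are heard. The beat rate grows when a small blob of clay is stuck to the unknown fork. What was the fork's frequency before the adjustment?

402.4 Hz

|f − 404.0| = 1.6, so the fork was at either 402.4 Hz or 405.6 Hz.
Adding mass to a fork lowers its frequency; the adjustment lowers the fork's frequency.
The beat rate rose, so the adjustment moved the fork further from 404.0 Hz — it was already below the reference.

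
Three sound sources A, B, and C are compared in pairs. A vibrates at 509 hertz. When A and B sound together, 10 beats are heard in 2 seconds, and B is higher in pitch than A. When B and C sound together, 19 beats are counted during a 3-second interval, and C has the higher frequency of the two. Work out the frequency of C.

A–B: Beat frequency = 10/2 = 5 Hz.
B is above A, so f_B = 509 + 5 = 514 Hz.
B–C: Beat frequency = 19/3 = 6.3333 Hz.
C is above B, so f_C = 514 + 6.3333 = 520.3333 Hz.

520.3333 Hz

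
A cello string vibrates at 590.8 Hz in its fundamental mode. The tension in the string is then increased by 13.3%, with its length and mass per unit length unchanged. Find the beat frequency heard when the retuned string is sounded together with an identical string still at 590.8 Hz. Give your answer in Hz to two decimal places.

38.06 Hz

For a string, f ∝ √T, so the new frequency is 590.8·√1.133 = 628.8621 Hz.
f_beat = |628.8621 − 590.8| = 38.06 Hz.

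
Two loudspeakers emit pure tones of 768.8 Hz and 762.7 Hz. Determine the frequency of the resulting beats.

6.1 Hz

f_beat = |f₁ − f₂|.
|768.8 − 762.7| = 6.1 Hz.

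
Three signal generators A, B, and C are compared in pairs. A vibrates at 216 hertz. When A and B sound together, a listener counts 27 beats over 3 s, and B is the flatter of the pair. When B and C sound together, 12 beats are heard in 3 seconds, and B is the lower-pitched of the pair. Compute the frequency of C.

A–B: Beat frequency = 27/3 = 9 Hz.
B is below A, so f_B = 216 − 9 = 207 Hz.
B–C: Beat frequency = 12/3 = 4 Hz.
C is above B, so f_C = 207 + 4 = 211 Hz.

211 Hz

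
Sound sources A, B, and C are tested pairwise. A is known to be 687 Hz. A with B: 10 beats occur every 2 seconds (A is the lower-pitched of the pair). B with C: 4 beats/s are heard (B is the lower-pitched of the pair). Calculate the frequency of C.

696 Hz

A–B: Beat frequency = 10/2 = 5 Hz.
B is above A, so f_B = 687 + 5 = 692 Hz.
C is above B, so f_C = 692 + 4 = 696 Hz.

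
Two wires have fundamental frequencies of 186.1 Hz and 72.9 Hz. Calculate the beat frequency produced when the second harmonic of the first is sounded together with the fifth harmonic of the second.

Second harmonic of the first: 2·186.1 = 372.2 Hz.
Fifth harmonic of the second: 5·72.9 = 364.5 Hz.
f_beat = |372.2 − 364.5| = 7.7 Hz.

7.7 Hz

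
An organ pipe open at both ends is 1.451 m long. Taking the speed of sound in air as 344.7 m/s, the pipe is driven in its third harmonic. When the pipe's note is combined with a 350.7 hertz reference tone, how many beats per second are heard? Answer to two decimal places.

5.64 Hz

Open pipe: f_n = n·v/(2L) = 3·344.7/(2·1.451) = 356.3405 Hz.
f_beat = |356.3405 − 350.7| = 5.64 Hz.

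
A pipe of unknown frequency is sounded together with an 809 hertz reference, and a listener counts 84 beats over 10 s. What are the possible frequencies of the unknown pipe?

800.6 Hz or 817.4 Hz

Beat frequency = 84/10 = 8.4 Hz.
|f − 809| = 8.4, so f = 809 ± 8.4.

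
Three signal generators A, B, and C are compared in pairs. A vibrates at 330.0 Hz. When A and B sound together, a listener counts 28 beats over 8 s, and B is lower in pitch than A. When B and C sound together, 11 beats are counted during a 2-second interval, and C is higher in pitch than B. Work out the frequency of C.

A–B: Beat frequency = 28/8 = 3.5 Hz.
B is below A, so f_B = 330.0 − 3.5 = 326.5 Hz.
B–C: Beat frequency = 11/2 = 5.5 Hz.
C is above B, so f_C = 326.5 + 5.5 = 332 Hz.

332 Hz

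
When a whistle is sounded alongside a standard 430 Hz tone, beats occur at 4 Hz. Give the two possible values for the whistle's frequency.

426 Hz or 434 Hz

|f − 430| = 4, so f = 430 ± 4.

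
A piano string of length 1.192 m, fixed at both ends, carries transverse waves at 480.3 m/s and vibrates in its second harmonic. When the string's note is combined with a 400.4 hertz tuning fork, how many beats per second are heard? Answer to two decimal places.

For a string fixed at both ends, f_n = n·v/(2L) = 2·480.3/(2·1.192) = 402.9362 Hz.
f_beat = |402.9362 − 400.4| = 2.54 Hz.

2.54 Hz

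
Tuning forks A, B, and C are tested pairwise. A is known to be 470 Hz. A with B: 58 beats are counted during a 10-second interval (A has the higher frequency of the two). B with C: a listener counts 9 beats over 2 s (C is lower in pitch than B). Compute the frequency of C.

459.7 Hz

A–B: Beat frequency = 58/10 = 5.8 Hz.
B is below A, so f_B = 470 − 5.8 = 464.2 Hz.
B–C: Beat frequency = 9/2 = 4.5 Hz.
C is below B, so f_C = 464.2 − 4.5 = 459.7 Hz.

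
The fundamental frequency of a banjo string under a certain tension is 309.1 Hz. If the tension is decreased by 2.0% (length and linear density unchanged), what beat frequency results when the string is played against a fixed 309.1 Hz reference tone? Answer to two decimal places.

3.11 Hz

For a string, f ∝ √T, so the new frequency is 309.1·√0.980 = 305.9934 Hz.
f_beat = |305.9934 − 309.1| = 3.11 Hz.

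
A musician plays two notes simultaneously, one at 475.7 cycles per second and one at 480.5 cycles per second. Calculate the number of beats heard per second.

4.8 Hz

f_beat = |f₁ − f₂|.
|475.7 − 480.5| = 4.8 Hz.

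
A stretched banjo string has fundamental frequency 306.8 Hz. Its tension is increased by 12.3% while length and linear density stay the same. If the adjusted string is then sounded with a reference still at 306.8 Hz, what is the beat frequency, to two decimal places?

18.32 Hz

For a string, f ∝ √T, so the new frequency is 306.8·√1.123 = 325.1212 Hz.
f_beat = |325.1212 − 306.8| = 18.32 Hz.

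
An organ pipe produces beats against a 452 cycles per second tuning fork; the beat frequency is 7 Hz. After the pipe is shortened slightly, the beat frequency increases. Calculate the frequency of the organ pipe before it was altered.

459 Hz

|f − 452| = 7, so the organ pipe was at either 445 Hz or 459 Hz.
A shorter pipe has a higher fundamental; the adjustment raises the organ pipe's frequency.
The beat rate rose, so the adjustment moved the organ pipe further from 452 Hz — it was already above the reference.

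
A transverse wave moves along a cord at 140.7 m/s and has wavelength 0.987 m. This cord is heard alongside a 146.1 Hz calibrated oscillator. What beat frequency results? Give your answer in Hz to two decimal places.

3.55 Hz

Source frequency f = v/λ = 140.7/0.987 = 142.5532 Hz.
f_beat = |142.5532 − 146.1| = 3.55 Hz.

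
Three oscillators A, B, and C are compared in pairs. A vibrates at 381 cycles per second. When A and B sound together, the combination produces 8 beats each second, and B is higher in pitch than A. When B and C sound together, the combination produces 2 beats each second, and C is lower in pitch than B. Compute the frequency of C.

387 Hz

B is above A, so f_B = 381 + 8 = 389 Hz.
C is below B, so f_C = 389 − 2 = 387 Hz.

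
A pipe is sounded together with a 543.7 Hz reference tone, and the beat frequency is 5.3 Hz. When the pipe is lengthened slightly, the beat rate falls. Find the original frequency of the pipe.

549 Hz

|f − 543.7| = 5.3, so the pipe was at either 538.4 Hz or 549 Hz.
A longer pipe has a lower fundamental; the adjustment lowers the pipe's frequency.
The beat rate fell, so the adjustment moved the pipe toward 543.7 Hz — it must have started above the reference.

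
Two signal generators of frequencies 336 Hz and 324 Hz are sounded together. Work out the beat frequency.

12 Hz

f_beat = |f₁ − f₂|.
|336 − 324| = 12 Hz.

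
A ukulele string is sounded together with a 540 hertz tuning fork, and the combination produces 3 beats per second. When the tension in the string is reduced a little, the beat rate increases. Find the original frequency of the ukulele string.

537 Hz

|f − 540| = 3, so the ukulele string was at either 537 Hz or 543 Hz.
Lower tension means lower frequency; the adjustment lowers the ukulele string's frequency.
The beat rate rose, so the adjustment moved the ukulele string further from 540 Hz — it was already below the reference.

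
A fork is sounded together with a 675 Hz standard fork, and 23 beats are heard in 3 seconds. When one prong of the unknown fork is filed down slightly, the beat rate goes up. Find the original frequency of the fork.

682.6667 Hz

Beat frequency = 23/3 = 7.6667 Hz.
|f − 675| = 7.6667, so the fork was at either 667.3333 Hz or 682.6667 Hz.
Filing a prong removes mass and raises the fork's frequency; the adjustment raises the fork's frequency.
The beat rate rose, so the adjustment moved the fork further from 675 Hz — it was already above the reference.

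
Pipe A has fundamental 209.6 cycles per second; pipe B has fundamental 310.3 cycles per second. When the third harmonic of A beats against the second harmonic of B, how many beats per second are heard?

8.2 Hz

Third harmonic of the first: 3·209.6 = 628.8 Hz.
Second harmonic of the second: 2·310.3 = 620.6 Hz.
f_beat = |628.8 − 620.6| = 8.2 Hz.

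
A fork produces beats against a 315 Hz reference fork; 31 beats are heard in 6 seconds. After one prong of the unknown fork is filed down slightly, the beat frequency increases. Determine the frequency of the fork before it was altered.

Beat frequency = 31/6 = 5.1667 Hz.
|f − 315| = 5.1667, so the fork was at either 309.8333 Hz or 320.1667 Hz.
Filing a prong removes mass and raises the fork's frequency; the adjustment raises the fork's frequency.
The beat rate rose, so the adjustment moved the fork further from 315 Hz — it was already above the reference.

320.1667 Hz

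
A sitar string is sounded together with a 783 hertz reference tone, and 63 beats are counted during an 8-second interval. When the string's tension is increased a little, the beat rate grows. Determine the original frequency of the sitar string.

790.875 Hz

Beat frequency = 63/8 = 7.875 Hz.
|f − 783| = 7.875, so the sitar string was at either 775.125 Hz or 790.875 Hz.
Higher tension means higher frequency; the adjustment raises the sitar string's frequency.
The beat rate rose, so the adjustment moved the sitar string further from 783 Hz — it was already above the reference.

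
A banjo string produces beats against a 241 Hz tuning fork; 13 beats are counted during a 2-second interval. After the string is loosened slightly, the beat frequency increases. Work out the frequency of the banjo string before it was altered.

234.5 Hz

Beat frequency = 13/2 = 6.5 Hz.
|f − 241| = 6.5, so the banjo string was at either 234.5 Hz or 247.5 Hz.
Reducing tension lowers a string's frequency; the adjustment lowers the banjo string's frequency.
The beat rate rose, so the adjustment moved the banjo string further from 241 Hz — it was already below the reference.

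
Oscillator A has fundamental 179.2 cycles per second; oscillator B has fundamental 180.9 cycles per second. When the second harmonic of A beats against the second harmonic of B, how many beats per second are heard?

Second harmonic of the first: 2·179.2 = 358.4 Hz.
Second harmonic of the second: 2·180.9 = 361.8 Hz.
f_beat = |358.4 − 361.8| = 3.4 Hz.

3.4 Hz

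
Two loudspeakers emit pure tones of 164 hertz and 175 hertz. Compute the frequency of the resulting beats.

11 Hz

Beats arise from superposition of two nearby frequencies; the beat rate is |f₁ − f₂|.
|164 − 175| = 11 Hz.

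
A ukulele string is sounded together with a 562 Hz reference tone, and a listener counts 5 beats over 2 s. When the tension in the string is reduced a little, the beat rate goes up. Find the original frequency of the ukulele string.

Beat frequency = 5/2 = 2.5 Hz.
|f − 562| = 2.5, so the ukulele string was at either 559.5 Hz or 564.5 Hz.
Lower tension means lower frequency; the adjustment lowers the ukulele string's frequency.
The beat rate rose, so the adjustment moved the ukulele string further from 562 Hz — it was already below the reference.

559.5 Hz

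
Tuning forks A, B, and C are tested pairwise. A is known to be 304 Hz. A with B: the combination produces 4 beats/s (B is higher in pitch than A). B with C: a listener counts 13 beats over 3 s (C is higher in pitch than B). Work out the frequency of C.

B is above A, so f_B = 304 + 4 = 308 Hz.
B–C: Beat frequency = 13/3 = 4.3333 Hz.
C is above B, so f_C = 308 + 4.3333 = 312.3333 Hz.

312.3333 Hz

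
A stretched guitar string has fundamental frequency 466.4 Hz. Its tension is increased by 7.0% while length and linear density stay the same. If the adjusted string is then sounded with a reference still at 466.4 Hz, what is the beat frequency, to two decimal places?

16.05 Hz

For a string, f ∝ √T, so the new frequency is 466.4·√1.070 = 482.4479 Hz.
f_beat = |482.4479 − 466.4| = 16.05 Hz.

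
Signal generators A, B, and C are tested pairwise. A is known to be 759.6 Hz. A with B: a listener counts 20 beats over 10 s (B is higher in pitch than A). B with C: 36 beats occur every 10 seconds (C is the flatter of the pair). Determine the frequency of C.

758 Hz

A–B: Beat frequency = 20/10 = 2 Hz.
B is above A, so f_B = 759.6 + 2 = 761.6 Hz.
B–C: Beat frequency = 36/10 = 3.6 Hz.
C is below B, so f_C = 761.6 − 3.6 = 758 Hz.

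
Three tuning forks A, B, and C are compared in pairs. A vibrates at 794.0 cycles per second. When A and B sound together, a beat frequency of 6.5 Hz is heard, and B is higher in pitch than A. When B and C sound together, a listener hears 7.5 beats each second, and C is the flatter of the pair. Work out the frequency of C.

793 Hz

B is above A, so f_B = 794.0 + 6.5 = 800.5 Hz.
C is below B, so f_C = 800.5 − 7.5 = 793 Hz.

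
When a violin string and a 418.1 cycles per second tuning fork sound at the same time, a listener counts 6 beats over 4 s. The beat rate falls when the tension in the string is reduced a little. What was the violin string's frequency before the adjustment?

Beat frequency = 6/4 = 1.5 Hz.
|f − 418.1| = 1.5, so the violin string was at either 416.6 Hz or 419.6 Hz.
Lower tension means lower frequency; the adjustment lowers the violin string's frequency.
The beat rate fell, so the adjustment moved the violin string toward 418.1 Hz — it must have started above the reference.

419.6 Hz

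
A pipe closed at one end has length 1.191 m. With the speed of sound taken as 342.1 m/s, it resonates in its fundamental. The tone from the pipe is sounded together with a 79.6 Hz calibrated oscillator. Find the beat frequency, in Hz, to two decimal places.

Closed pipe (odd harmonics): f_n = n·v/(4L) = 1·342.1/(4·1.191) = 71.8094 Hz.
f_beat = |71.8094 − 79.6| = 7.79 Hz.

7.79 Hz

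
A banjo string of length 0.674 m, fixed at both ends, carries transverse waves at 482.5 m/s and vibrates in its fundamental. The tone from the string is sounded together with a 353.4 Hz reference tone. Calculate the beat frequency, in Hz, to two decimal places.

4.54 Hz

For a string fixed at both ends, f_n = n·v/(2L) = 1·482.5/(2·0.674) = 357.9377 Hz.
f_beat = |357.9377 − 353.4| = 4.54 Hz.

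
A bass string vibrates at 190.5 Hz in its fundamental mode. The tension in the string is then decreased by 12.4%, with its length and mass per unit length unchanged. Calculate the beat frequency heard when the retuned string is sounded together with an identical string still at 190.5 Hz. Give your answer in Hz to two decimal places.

For a string, f ∝ √T, so the new frequency is 190.5·√0.876 = 178.2982 Hz.
f_beat = |178.2982 − 190.5| = 12.20 Hz.

12.20 Hz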